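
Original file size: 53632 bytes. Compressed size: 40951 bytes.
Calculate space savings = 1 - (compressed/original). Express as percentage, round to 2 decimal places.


ratio = compressed/original = 40951/53632 = 0.763555
savings = 1 - ratio = 1 - 0.763555 = 0.236445
as a percentage: 0.236445 * 100 = 23.64%

Space savings = 1 - 40951/53632 = 23.64%


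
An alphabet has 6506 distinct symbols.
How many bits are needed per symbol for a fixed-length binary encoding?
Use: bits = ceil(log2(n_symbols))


log2(6506) = 12.6676
Bracket: 2^12 = 4096 < 6506 <= 2^13 = 8192
So ceil(log2(6506)) = 13

bits = ceil(log2(6506)) = ceil(12.6676) = 13 bits


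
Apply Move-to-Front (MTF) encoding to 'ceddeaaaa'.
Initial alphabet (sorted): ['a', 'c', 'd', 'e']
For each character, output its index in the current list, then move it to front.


MTF encoding:
'c': index 1 in ['a', 'c', 'd', 'e'] -> ['c', 'a', 'd', 'e']
'e': index 3 in ['c', 'a', 'd', 'e'] -> ['e', 'c', 'a', 'd']
'd': index 3 in ['e', 'c', 'a', 'd'] -> ['d', 'e', 'c', 'a']
'd': index 0 in ['d', 'e', 'c', 'a'] -> ['d', 'e', 'c', 'a']
'e': index 1 in ['d', 'e', 'c', 'a'] -> ['e', 'd', 'c', 'a']
'a': index 3 in ['e', 'd', 'c', 'a'] -> ['a', 'e', 'd', 'c']
'a': index 0 in ['a', 'e', 'd', 'c'] -> ['a', 'e', 'd', 'c']
'a': index 0 in ['a', 'e', 'd', 'c'] -> ['a', 'e', 'd', 'c']
'a': index 0 in ['a', 'e', 'd', 'c'] -> ['a', 'e', 'd', 'c']


Output: [1, 3, 3, 0, 1, 3, 0, 0, 0]


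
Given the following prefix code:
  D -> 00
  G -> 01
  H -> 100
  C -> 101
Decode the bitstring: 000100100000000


Decoding step by step:
Bits 00 -> D
Bits 01 -> G
Bits 00 -> D
Bits 100 -> H
Bits 00 -> D
Bits 00 -> D
Bits 00 -> D


Decoded message: DGDHDDD


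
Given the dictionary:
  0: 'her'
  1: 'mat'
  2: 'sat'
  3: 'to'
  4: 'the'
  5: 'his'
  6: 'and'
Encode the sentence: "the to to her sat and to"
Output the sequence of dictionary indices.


Look up each word in the dictionary:
  'the' -> 4
  'to' -> 3
  'to' -> 3
  'her' -> 0
  'sat' -> 2
  'and' -> 6
  'to' -> 3

Encoded: [4, 3, 3, 0, 2, 6, 3]


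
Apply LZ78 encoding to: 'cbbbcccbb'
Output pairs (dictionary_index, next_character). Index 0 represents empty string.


LZ78 encoding steps:
Dictionary: {0: ''}
Step 1: w='' (idx 0), next='c' -> output (0, 'c'), add 'c' as idx 1
Step 2: w='' (idx 0), next='b' -> output (0, 'b'), add 'b' as idx 2
Step 3: w='b' (idx 2), next='b' -> output (2, 'b'), add 'bb' as idx 3
Step 4: w='c' (idx 1), next='c' -> output (1, 'c'), add 'cc' as idx 4
Step 5: w='c' (idx 1), next='b' -> output (1, 'b'), add 'cb' as idx 5
Step 6: w='b' (idx 2), end of input -> output (2, '')


Encoded: [(0, 'c'), (0, 'b'), (2, 'b'), (1, 'c'), (1, 'b'), (2, '')]


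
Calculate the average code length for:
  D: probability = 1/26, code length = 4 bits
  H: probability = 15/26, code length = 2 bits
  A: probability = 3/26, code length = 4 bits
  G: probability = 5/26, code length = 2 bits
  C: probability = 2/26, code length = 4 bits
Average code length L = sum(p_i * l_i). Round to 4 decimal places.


Weighted contributions p_i * l_i:
  D: (1/26) * 4 = 4/26
  H: (15/26) * 2 = 30/26
  A: (3/26) * 4 = 12/26
  G: (5/26) * 2 = 10/26
  C: (2/26) * 4 = 8/26
Sum = (4 + 30 + 12 + 10 + 8)/26 = 64/26

L = 64/26 = 2.4615 bits/symbol


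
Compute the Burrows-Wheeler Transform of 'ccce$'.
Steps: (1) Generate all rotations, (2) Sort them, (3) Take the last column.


Rotations (sorted):
  0: $ccce -> last char: e
  1: ccce$ -> last char: $
  2: cce$c -> last char: c
  3: ce$cc -> last char: c
  4: e$ccc -> last char: c


BWT = e$ccc


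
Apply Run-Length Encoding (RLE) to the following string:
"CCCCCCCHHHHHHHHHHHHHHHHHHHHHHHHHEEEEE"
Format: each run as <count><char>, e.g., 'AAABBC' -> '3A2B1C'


Scanning runs left to right:
  i=0: run of 'C' x 7 -> '7C'
  i=7: run of 'H' x 25 -> '25H'
  i=32: run of 'E' x 5 -> '5E'

RLE = 7C25H5E


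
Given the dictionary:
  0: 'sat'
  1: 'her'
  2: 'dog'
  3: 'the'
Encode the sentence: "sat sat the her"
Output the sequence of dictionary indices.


Look up each word in the dictionary:
  'sat' -> 0
  'sat' -> 0
  'the' -> 3
  'her' -> 1

Encoded: [0, 0, 3, 1]


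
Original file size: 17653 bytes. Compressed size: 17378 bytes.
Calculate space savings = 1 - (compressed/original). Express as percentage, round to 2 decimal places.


ratio = compressed/original = 17378/17653 = 0.984422
savings = 1 - ratio = 1 - 0.984422 = 0.015578
as a percentage: 0.015578 * 100 = 1.56%

Space savings = 1 - 17378/17653 = 1.56%


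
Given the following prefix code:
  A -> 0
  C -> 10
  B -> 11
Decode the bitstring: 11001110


Decoding step by step:
Bits 11 -> B
Bits 0 -> A
Bits 0 -> A
Bits 11 -> B
Bits 10 -> C


Decoded message: BAABC


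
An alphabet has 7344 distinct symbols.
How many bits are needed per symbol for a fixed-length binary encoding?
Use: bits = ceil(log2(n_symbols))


log2(7344) = 12.8424
Bracket: 2^12 = 4096 < 7344 <= 2^13 = 8192
So ceil(log2(7344)) = 13

bits = ceil(log2(7344)) = ceil(12.8424) = 13 bits


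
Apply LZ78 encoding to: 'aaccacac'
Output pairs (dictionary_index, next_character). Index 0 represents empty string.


LZ78 encoding steps:
Dictionary: {0: ''}
Step 1: w='' (idx 0), next='a' -> output (0, 'a'), add 'a' as idx 1
Step 2: w='a' (idx 1), next='c' -> output (1, 'c'), add 'ac' as idx 2
Step 3: w='' (idx 0), next='c' -> output (0, 'c'), add 'c' as idx 3
Step 4: w='ac' (idx 2), next='a' -> output (2, 'a'), add 'aca' as idx 4
Step 5: w='c' (idx 3), end of input -> output (3, '')


Encoded: [(0, 'a'), (1, 'c'), (0, 'c'), (2, 'a'), (3, '')]


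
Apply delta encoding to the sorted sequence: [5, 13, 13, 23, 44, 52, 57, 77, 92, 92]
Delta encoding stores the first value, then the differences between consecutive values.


First value: 5
Deltas:
  13 - 5 = 8
  13 - 13 = 0
  23 - 13 = 10
  44 - 23 = 21
  52 - 44 = 8
  57 - 52 = 5
  77 - 57 = 20
  92 - 77 = 15
  92 - 92 = 0


Delta encoded: [5, 8, 0, 10, 21, 8, 5, 20, 15, 0]


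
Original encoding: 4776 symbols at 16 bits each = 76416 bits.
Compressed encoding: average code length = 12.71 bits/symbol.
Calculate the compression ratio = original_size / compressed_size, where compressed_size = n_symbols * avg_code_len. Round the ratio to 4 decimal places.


original_size = n_symbols * orig_bits = 4776 * 16 = 76416 bits
compressed_size = n_symbols * avg_code_len = 4776 * 12.71 = 60702.96 bits
ratio = original_size / compressed_size = 76416 / 60702.96 = 1.2589

Compression ratio = 1.2589


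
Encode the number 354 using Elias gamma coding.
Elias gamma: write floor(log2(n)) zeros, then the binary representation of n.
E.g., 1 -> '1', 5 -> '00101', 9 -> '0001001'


num_bits = floor(log2(354)) + 1 = 9
leading_zeros = num_bits - 1 = 8
binary(354) = 101100010

Elias gamma(354) = '00000000' + '101100010' = 00000000101100010 (17 bits)


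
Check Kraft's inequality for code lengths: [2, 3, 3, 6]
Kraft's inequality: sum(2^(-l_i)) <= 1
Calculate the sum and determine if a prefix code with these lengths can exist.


Sum = 2^(-2) + 2^(-3) + 2^(-3) + 2^(-6)
    = 0.25 + 0.125 + 0.125 + 0.015625
    = 33/64 = 0.515625
Since 0.515625 <= 1, Kraft's inequality IS satisfied.
A prefix code with these lengths CAN exist.

Kraft sum = 0.515625. Satisfied.


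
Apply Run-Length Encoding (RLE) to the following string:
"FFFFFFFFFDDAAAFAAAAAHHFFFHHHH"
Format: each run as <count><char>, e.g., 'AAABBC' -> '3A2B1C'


Scanning runs left to right:
  i=0: run of 'F' x 9 -> '9F'
  i=9: run of 'D' x 2 -> '2D'
  i=11: run of 'A' x 3 -> '3A'
  i=14: run of 'F' x 1 -> '1F'
  i=15: run of 'A' x 5 -> '5A'
  i=20: run of 'H' x 2 -> '2H'
  i=22: run of 'F' x 3 -> '3F'
  i=25: run of 'H' x 4 -> '4H'

RLE = 9F2D3A1F5A2H3F4H


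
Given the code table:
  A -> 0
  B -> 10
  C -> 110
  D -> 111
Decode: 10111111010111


Decoding:
10 -> B
111 -> D
111 -> D
0 -> A
10 -> B
111 -> D


Result: BDDABD


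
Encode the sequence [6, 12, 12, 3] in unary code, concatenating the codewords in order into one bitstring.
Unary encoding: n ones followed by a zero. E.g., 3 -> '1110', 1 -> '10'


Encode each number as n ones followed by a terminating 0:
  6 -> 1111110 (7 bits)
  12 -> 1111111111110 (13 bits)
  12 -> 1111111111110 (13 bits)
  3 -> 1110 (4 bits)
Total length = 7 + 13 + 13 + 4 = 37 bits.

Unary([6, 12, 12, 3]) = 1111110111111111111011111111111101110 (37 bits)


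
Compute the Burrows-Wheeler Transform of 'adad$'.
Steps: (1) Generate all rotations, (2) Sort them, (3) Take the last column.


Rotations (sorted):
  0: $adad -> last char: d
  1: ad$ad -> last char: d
  2: adad$ -> last char: $
  3: d$ada -> last char: a
  4: dad$a -> last char: a


BWT = dd$aa


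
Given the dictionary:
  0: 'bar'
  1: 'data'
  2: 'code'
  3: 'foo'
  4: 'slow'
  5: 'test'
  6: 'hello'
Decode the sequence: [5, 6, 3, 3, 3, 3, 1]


Look up each index in the dictionary:
  5 -> 'test'
  6 -> 'hello'
  3 -> 'foo'
  3 -> 'foo'
  3 -> 'foo'
  3 -> 'foo'
  1 -> 'data'

Decoded: "test hello foo foo foo foo data"


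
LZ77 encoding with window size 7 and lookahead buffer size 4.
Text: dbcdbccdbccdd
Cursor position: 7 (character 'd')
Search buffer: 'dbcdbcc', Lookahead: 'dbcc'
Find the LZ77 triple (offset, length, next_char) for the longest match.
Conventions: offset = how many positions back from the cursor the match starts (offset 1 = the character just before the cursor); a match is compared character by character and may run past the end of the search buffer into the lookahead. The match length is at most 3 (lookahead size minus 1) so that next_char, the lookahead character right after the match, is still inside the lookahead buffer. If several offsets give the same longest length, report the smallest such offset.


Try each offset into the search buffer:
  offset=1 (pos 6, char 'c'): match length 0
  offset=2 (pos 5, char 'c'): match length 0
  offset=3 (pos 4, char 'b'): match length 0
  offset=4 (pos 3, char 'd'): match length 3
  offset=5 (pos 2, char 'c'): match length 0
  offset=6 (pos 1, char 'b'): match length 0
  offset=7 (pos 0, char 'd'): match length 3
Longest match has length 3, found at offsets 4, 7; take the smallest, offset 4.
next_char = character at position 7 + 3 = 10 -> 'c'

Best match: offset=4, length=3 (matching 'dbc' starting at position 3)
LZ77 triple: (4, 3, 'c')


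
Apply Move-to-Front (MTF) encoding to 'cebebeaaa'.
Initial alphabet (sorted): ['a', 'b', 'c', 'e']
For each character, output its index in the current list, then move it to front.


MTF encoding:
'c': index 2 in ['a', 'b', 'c', 'e'] -> ['c', 'a', 'b', 'e']
'e': index 3 in ['c', 'a', 'b', 'e'] -> ['e', 'c', 'a', 'b']
'b': index 3 in ['e', 'c', 'a', 'b'] -> ['b', 'e', 'c', 'a']
'e': index 1 in ['b', 'e', 'c', 'a'] -> ['e', 'b', 'c', 'a']
'b': index 1 in ['e', 'b', 'c', 'a'] -> ['b', 'e', 'c', 'a']
'e': index 1 in ['b', 'e', 'c', 'a'] -> ['e', 'b', 'c', 'a']
'a': index 3 in ['e', 'b', 'c', 'a'] -> ['a', 'e', 'b', 'c']
'a': index 0 in ['a', 'e', 'b', 'c'] -> ['a', 'e', 'b', 'c']
'a': index 0 in ['a', 'e', 'b', 'c'] -> ['a', 'e', 'b', 'c']


Output: [2, 3, 3, 1, 1, 1, 3, 0, 0]


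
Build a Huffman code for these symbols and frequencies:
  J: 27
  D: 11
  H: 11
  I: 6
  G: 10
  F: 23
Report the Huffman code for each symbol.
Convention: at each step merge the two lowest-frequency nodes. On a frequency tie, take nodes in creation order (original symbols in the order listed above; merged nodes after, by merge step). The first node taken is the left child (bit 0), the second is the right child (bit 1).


Huffman tree construction:
Step 1: Merge I(6) + G(10) = 16
Step 2: Merge D(11) + H(11) = 22
Step 3: Merge (I+G)(16) + (D+H)(22) = 38
Step 4: Merge F(23) + J(27) = 50
Step 5: Merge ((I+G)+(D+H))(38) + (F+J)(50) = 88
Read each symbol's code off the tree from the root (left child = 0, right child = 1).

Codes:
  J: 11 (length 2)
  D: 010 (length 3)
  H: 011 (length 3)
  I: 000 (length 3)
  G: 001 (length 3)
  F: 10 (length 2)
Average code length: 214/88 = 2.4318 bits/symbol


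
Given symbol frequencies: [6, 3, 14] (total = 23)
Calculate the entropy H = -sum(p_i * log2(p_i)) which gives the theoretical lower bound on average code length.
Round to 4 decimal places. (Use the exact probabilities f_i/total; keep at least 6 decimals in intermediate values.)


Per-symbol terms -p_i * log2(p_i) with p_i = f_i/23:
  p = 6/23 = 0.260870: log2(p) = -1.938599, -p*log2(p) = 0.505722
  p = 3/23 = 0.130435: log2(p) = -2.938599, -p*log2(p) = 0.383296
  p = 14/23 = 0.608696: log2(p) = -0.716207, -p*log2(p) = 0.435952
H = 0.505722 + 0.383296 + 0.435952 = 1.324970

H = 1.325 bits/symbol


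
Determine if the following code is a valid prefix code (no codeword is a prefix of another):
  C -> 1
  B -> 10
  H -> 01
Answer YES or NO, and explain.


Checking each pair (does one codeword prefix another?):
  C='1' vs B='10': prefix -- VIOLATION

NO -- this is NOT a valid prefix code. C (1) is a prefix of B (10).


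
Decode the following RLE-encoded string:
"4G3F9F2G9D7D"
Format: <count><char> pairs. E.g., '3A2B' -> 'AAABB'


Expanding each <count><char> pair:
  4G -> 'GGGG'
  3F -> 'FFF'
  9F -> 'FFFFFFFFF'
  2G -> 'GG'
  9D -> 'DDDDDDDDD'
  7D -> 'DDDDDDD'

Decoded = GGGGFFFFFFFFFFFFGGDDDDDDDDDDDDDDDD


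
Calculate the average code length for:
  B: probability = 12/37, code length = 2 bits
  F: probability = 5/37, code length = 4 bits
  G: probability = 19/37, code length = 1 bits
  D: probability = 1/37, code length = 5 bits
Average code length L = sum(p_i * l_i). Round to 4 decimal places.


Weighted contributions p_i * l_i:
  B: (12/37) * 2 = 24/37
  F: (5/37) * 4 = 20/37
  G: (19/37) * 1 = 19/37
  D: (1/37) * 5 = 5/37
Sum = (24 + 20 + 19 + 5)/37 = 68/37

L = 68/37 = 1.8378 bits/symbol


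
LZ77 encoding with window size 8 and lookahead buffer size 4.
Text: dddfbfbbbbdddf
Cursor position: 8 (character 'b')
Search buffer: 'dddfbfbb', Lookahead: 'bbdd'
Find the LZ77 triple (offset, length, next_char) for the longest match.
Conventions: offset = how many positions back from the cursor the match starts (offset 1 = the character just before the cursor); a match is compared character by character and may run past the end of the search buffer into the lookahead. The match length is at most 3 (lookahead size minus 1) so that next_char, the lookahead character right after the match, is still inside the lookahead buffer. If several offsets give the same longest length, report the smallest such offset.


Try each offset into the search buffer:
  offset=1 (pos 7, char 'b'): match length 2
  offset=2 (pos 6, char 'b'): match length 2
  offset=3 (pos 5, char 'f'): match length 0
  offset=4 (pos 4, char 'b'): match length 1
  offset=5 (pos 3, char 'f'): match length 0
  offset=6 (pos 2, char 'd'): match length 0
  offset=7 (pos 1, char 'd'): match length 0
  offset=8 (pos 0, char 'd'): match length 0
Longest match has length 2, found at offsets 1, 2; take the smallest, offset 1.
next_char = character at position 8 + 2 = 10 -> 'd'

Best match: offset=1, length=2 (matching 'bb' starting at position 7)
LZ77 triple: (1, 2, 'd')


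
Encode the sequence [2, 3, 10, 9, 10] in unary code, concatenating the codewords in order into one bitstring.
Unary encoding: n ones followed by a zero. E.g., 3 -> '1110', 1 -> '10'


Encode each number as n ones followed by a terminating 0:
  2 -> 110 (3 bits)
  3 -> 1110 (4 bits)
  10 -> 11111111110 (11 bits)
  9 -> 1111111110 (10 bits)
  10 -> 11111111110 (11 bits)
Total length = 3 + 4 + 11 + 10 + 11 = 39 bits.

Unary([2, 3, 10, 9, 10]) = 110111011111111110111111111011111111110 (39 bits)


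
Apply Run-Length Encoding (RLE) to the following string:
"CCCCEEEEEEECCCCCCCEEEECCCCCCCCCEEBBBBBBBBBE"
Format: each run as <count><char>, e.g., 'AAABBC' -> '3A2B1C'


Scanning runs left to right:
  i=0: run of 'C' x 4 -> '4C'
  i=4: run of 'E' x 7 -> '7E'
  i=11: run of 'C' x 7 -> '7C'
  i=18: run of 'E' x 4 -> '4E'
  i=22: run of 'C' x 9 -> '9C'
  i=31: run of 'E' x 2 -> '2E'
  i=33: run of 'B' x 9 -> '9B'
  i=42: run of 'E' x 1 -> '1E'

RLE = 4C7E7C4E9C2E9B1E


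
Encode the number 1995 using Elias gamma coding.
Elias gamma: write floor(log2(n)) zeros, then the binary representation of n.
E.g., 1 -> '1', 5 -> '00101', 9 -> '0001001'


num_bits = floor(log2(1995)) + 1 = 11
leading_zeros = num_bits - 1 = 10
binary(1995) = 11111001011

Elias gamma(1995) = '0000000000' + '11111001011' = 000000000011111001011 (21 bits)


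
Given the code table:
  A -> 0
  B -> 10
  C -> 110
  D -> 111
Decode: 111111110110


Decoding:
111 -> D
111 -> D
110 -> C
110 -> C


Result: DDCC


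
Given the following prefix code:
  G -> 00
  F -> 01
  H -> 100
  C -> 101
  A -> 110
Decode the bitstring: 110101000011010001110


Decoding step by step:
Bits 110 -> A
Bits 101 -> C
Bits 00 -> G
Bits 00 -> G
Bits 110 -> A
Bits 100 -> H
Bits 01 -> F
Bits 110 -> A


Decoded message: ACGGAHFA


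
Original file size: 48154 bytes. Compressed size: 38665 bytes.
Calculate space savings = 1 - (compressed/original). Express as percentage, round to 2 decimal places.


ratio = compressed/original = 38665/48154 = 0.802945
savings = 1 - ratio = 1 - 0.802945 = 0.197055
as a percentage: 0.197055 * 100 = 19.71%

Space savings = 1 - 38665/48154 = 19.71%


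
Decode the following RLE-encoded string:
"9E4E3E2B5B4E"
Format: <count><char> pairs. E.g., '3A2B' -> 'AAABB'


Expanding each <count><char> pair:
  9E -> 'EEEEEEEEE'
  4E -> 'EEEE'
  3E -> 'EEE'
  2B -> 'BB'
  5B -> 'BBBBB'
  4E -> 'EEEE'

Decoded = EEEEEEEEEEEEEEEEBBBBBBBEEEE


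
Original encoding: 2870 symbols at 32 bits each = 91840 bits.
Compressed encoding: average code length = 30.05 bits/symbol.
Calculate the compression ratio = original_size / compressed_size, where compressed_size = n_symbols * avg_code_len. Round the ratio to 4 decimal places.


original_size = n_symbols * orig_bits = 2870 * 32 = 91840 bits
compressed_size = n_symbols * avg_code_len = 2870 * 30.05 = 86243.5 bits
ratio = original_size / compressed_size = 91840 / 86243.5 = 1.0649

Compression ratio = 1.0649


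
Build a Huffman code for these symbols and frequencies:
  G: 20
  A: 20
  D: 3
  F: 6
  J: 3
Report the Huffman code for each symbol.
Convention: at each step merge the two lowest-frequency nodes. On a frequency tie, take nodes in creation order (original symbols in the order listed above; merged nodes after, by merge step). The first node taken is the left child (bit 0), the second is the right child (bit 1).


Huffman tree construction:
Step 1: Merge D(3) + J(3) = 6
Step 2: Merge F(6) + (D+J)(6) = 12
Step 3: Merge (F+(D+J))(12) + G(20) = 32
Step 4: Merge A(20) + ((F+(D+J))+G)(32) = 52
Read each symbol's code off the tree from the root (left child = 0, right child = 1).

Codes:
  G: 11 (length 2)
  A: 0 (length 1)
  D: 1010 (length 4)
  F: 100 (length 3)
  J: 1011 (length 4)
Average code length: 102/52 = 1.9615 bits/symbol


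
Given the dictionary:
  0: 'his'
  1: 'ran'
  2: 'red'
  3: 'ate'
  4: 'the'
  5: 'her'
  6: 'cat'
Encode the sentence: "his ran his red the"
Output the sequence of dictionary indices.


Look up each word in the dictionary:
  'his' -> 0
  'ran' -> 1
  'his' -> 0
  'red' -> 2
  'the' -> 4

Encoded: [0, 1, 0, 2, 4]


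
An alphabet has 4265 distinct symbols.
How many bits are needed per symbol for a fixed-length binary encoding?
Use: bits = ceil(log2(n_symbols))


log2(4265) = 12.0583
Bracket: 2^12 = 4096 < 4265 <= 2^13 = 8192
So ceil(log2(4265)) = 13

bits = ceil(log2(4265)) = ceil(12.0583) = 13 bits


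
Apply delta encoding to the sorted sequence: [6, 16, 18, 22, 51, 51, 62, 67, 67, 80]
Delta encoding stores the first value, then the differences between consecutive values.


First value: 6
Deltas:
  16 - 6 = 10
  18 - 16 = 2
  22 - 18 = 4
  51 - 22 = 29
  51 - 51 = 0
  62 - 51 = 11
  67 - 62 = 5
  67 - 67 = 0
  80 - 67 = 13


Delta encoded: [6, 10, 2, 4, 29, 0, 11, 5, 0, 13]


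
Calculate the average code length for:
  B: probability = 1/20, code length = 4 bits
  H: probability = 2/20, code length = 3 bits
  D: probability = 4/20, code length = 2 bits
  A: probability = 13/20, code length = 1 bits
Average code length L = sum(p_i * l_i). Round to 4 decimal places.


Weighted contributions p_i * l_i:
  B: (1/20) * 4 = 4/20
  H: (2/20) * 3 = 6/20
  D: (4/20) * 2 = 8/20
  A: (13/20) * 1 = 13/20
Sum = (4 + 6 + 8 + 13)/20 = 31/20

L = 31/20 = 1.5500 bits/symbol


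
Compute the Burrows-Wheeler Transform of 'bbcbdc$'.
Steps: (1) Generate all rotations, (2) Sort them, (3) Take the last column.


Rotations (sorted):
  0: $bbcbdc -> last char: c
  1: bbcbdc$ -> last char: $
  2: bcbdc$b -> last char: b
  3: bdc$bbc -> last char: c
  4: c$bbcbd -> last char: d
  5: cbdc$bb -> last char: b
  6: dc$bbcb -> last char: b


BWT = c$bcdbb


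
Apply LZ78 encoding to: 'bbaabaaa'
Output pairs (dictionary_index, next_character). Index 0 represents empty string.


LZ78 encoding steps:
Dictionary: {0: ''}
Step 1: w='' (idx 0), next='b' -> output (0, 'b'), add 'b' as idx 1
Step 2: w='b' (idx 1), next='a' -> output (1, 'a'), add 'ba' as idx 2
Step 3: w='' (idx 0), next='a' -> output (0, 'a'), add 'a' as idx 3
Step 4: w='ba' (idx 2), next='a' -> output (2, 'a'), add 'baa' as idx 4
Step 5: w='a' (idx 3), end of input -> output (3, '')


Encoded: [(0, 'b'), (1, 'a'), (0, 'a'), (2, 'a'), (3, '')]


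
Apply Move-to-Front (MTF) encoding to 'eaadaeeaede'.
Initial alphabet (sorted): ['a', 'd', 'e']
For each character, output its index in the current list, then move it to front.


MTF encoding:
'e': index 2 in ['a', 'd', 'e'] -> ['e', 'a', 'd']
'a': index 1 in ['e', 'a', 'd'] -> ['a', 'e', 'd']
'a': index 0 in ['a', 'e', 'd'] -> ['a', 'e', 'd']
'd': index 2 in ['a', 'e', 'd'] -> ['d', 'a', 'e']
'a': index 1 in ['d', 'a', 'e'] -> ['a', 'd', 'e']
'e': index 2 in ['a', 'd', 'e'] -> ['e', 'a', 'd']
'e': index 0 in ['e', 'a', 'd'] -> ['e', 'a', 'd']
'a': index 1 in ['e', 'a', 'd'] -> ['a', 'e', 'd']
'e': index 1 in ['a', 'e', 'd'] -> ['e', 'a', 'd']
'd': index 2 in ['e', 'a', 'd'] -> ['d', 'e', 'a']
'e': index 1 in ['d', 'e', 'a'] -> ['e', 'd', 'a']


Output: [2, 1, 0, 2, 1, 2, 0, 1, 1, 2, 1]


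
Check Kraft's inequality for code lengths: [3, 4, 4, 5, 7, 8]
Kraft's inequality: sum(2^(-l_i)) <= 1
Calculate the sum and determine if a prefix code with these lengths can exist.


Sum = 2^(-3) + 2^(-4) + 2^(-4) + 2^(-5) + 2^(-7) + 2^(-8)
    = 0.125 + 0.0625 + 0.0625 + 0.03125 + 0.0078125 + 0.00390625
    = 75/256 = 0.29296875
Since 0.29296875 <= 1, Kraft's inequality IS satisfied.
A prefix code with these lengths CAN exist.

Kraft sum = 0.29296875. Satisfied.


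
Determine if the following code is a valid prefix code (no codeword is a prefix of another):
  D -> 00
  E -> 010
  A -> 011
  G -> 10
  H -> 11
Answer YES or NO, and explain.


Checking each pair (does one codeword prefix another?):
  D='00' vs E='010': no prefix
  D='00' vs A='011': no prefix
  D='00' vs G='10': no prefix
  D='00' vs H='11': no prefix
  E='010' vs D='00': no prefix
  E='010' vs A='011': no prefix
  E='010' vs G='10': no prefix
  E='010' vs H='11': no prefix
  A='011' vs D='00': no prefix
  A='011' vs E='010': no prefix
  A='011' vs G='10': no prefix
  A='011' vs H='11': no prefix
  G='10' vs D='00': no prefix
  G='10' vs E='010': no prefix
  G='10' vs A='011': no prefix
  G='10' vs H='11': no prefix
  H='11' vs D='00': no prefix
  H='11' vs E='010': no prefix
  H='11' vs A='011': no prefix
  H='11' vs G='10': no prefix
No violation found over all pairs.

YES -- this is a valid prefix code. No codeword is a prefix of any other codeword.


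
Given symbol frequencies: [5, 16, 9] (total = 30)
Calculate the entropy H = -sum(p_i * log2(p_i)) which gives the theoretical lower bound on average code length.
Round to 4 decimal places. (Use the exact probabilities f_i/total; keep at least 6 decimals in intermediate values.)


Per-symbol terms -p_i * log2(p_i) with p_i = f_i/30:
  p = 5/30 = 0.166667: log2(p) = -2.584963, -p*log2(p) = 0.430827
  p = 16/30 = 0.533333: log2(p) = -0.906891, -p*log2(p) = 0.483675
  p = 9/30 = 0.300000: log2(p) = -1.736966, -p*log2(p) = 0.521090
H = 0.430827 + 0.483675 + 0.521090 = 1.435592

H = 1.4356 bits/symbol


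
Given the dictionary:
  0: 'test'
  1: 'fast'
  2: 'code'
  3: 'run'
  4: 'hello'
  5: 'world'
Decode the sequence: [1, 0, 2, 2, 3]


Look up each index in the dictionary:
  1 -> 'fast'
  0 -> 'test'
  2 -> 'code'
  2 -> 'code'
  3 -> 'run'

Decoded: "fast test code code run"


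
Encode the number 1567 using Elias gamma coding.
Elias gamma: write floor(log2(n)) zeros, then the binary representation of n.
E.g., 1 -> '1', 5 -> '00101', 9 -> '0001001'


num_bits = floor(log2(1567)) + 1 = 11
leading_zeros = num_bits - 1 = 10
binary(1567) = 11000011111

Elias gamma(1567) = '0000000000' + '11000011111' = 000000000011000011111 (21 bits)


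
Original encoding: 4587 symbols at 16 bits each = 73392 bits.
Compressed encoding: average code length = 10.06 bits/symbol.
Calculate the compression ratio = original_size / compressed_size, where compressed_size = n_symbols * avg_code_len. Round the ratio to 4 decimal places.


original_size = n_symbols * orig_bits = 4587 * 16 = 73392 bits
compressed_size = n_symbols * avg_code_len = 4587 * 10.06 = 46145.22 bits
ratio = original_size / compressed_size = 73392 / 46145.22 = 1.5905

Compression ratio = 1.5905


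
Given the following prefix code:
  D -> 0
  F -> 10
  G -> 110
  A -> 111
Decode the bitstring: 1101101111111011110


Decoding step by step:
Bits 110 -> G
Bits 110 -> G
Bits 111 -> A
Bits 111 -> A
Bits 10 -> F
Bits 111 -> A
Bits 10 -> F


Decoded message: GGAAFAF


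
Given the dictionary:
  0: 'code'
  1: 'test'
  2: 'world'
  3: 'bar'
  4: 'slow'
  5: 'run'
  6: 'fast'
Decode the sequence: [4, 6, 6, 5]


Look up each index in the dictionary:
  4 -> 'slow'
  6 -> 'fast'
  6 -> 'fast'
  5 -> 'run'

Decoded: "slow fast fast run"


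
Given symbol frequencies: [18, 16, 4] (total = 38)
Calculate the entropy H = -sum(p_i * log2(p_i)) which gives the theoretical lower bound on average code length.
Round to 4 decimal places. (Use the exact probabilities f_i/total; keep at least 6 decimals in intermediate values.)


Per-symbol terms -p_i * log2(p_i) with p_i = f_i/38:
  p = 18/38 = 0.473684: log2(p) = -1.078003, -p*log2(p) = 0.510633
  p = 16/38 = 0.421053: log2(p) = -1.247928, -p*log2(p) = 0.525443
  p = 4/38 = 0.105263: log2(p) = -3.247928, -p*log2(p) = 0.341887
H = 0.510633 + 0.525443 + 0.341887 = 1.377963

H = 1.378 bits/symbol


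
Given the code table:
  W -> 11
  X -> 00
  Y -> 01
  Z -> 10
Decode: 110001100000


Decoding:
11 -> W
00 -> X
01 -> Y
10 -> Z
00 -> X
00 -> X


Result: WXYZXX


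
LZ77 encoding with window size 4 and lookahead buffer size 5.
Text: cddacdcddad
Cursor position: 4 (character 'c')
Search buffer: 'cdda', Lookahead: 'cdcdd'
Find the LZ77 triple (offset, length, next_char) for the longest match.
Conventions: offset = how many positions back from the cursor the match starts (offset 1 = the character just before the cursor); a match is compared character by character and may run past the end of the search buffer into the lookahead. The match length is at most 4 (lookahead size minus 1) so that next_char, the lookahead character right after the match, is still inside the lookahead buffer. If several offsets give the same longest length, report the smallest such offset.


Try each offset into the search buffer:
  offset=1 (pos 3, char 'a'): match length 0
  offset=2 (pos 2, char 'd'): match length 0
  offset=3 (pos 1, char 'd'): match length 0
  offset=4 (pos 0, char 'c'): match length 2
Longest match has length 2 at offset 4.
next_char = character at position 4 + 2 = 6 -> 'c'

Best match: offset=4, length=2 (matching 'cd' starting at position 0)
LZ77 triple: (4, 2, 'c')


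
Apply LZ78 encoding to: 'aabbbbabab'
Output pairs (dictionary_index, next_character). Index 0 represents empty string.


LZ78 encoding steps:
Dictionary: {0: ''}
Step 1: w='' (idx 0), next='a' -> output (0, 'a'), add 'a' as idx 1
Step 2: w='a' (idx 1), next='b' -> output (1, 'b'), add 'ab' as idx 2
Step 3: w='' (idx 0), next='b' -> output (0, 'b'), add 'b' as idx 3
Step 4: w='b' (idx 3), next='b' -> output (3, 'b'), add 'bb' as idx 4
Step 5: w='ab' (idx 2), next='a' -> output (2, 'a'), add 'aba' as idx 5
Step 6: w='b' (idx 3), end of input -> output (3, '')


Encoded: [(0, 'a'), (1, 'b'), (0, 'b'), (3, 'b'), (2, 'a'), (3, '')]


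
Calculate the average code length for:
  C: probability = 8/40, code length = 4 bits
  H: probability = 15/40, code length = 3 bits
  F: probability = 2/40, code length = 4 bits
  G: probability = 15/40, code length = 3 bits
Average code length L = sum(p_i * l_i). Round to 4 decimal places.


Weighted contributions p_i * l_i:
  C: (8/40) * 4 = 32/40
  H: (15/40) * 3 = 45/40
  F: (2/40) * 4 = 8/40
  G: (15/40) * 3 = 45/40
Sum = (32 + 45 + 8 + 45)/40 = 130/40

L = 130/40 = 3.2500 bits/symbol


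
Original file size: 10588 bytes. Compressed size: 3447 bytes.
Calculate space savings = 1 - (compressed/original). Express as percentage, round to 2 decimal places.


ratio = compressed/original = 3447/10588 = 0.325557
savings = 1 - ratio = 1 - 0.325557 = 0.674443
as a percentage: 0.674443 * 100 = 67.44%

Space savings = 1 - 3447/10588 = 67.44%


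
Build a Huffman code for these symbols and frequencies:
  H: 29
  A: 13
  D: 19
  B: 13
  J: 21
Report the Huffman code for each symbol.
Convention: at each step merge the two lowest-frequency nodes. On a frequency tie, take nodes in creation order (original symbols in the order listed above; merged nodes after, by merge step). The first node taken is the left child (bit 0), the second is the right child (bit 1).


Huffman tree construction:
Step 1: Merge A(13) + B(13) = 26
Step 2: Merge D(19) + J(21) = 40
Step 3: Merge (A+B)(26) + H(29) = 55
Step 4: Merge (D+J)(40) + ((A+B)+H)(55) = 95
Read each symbol's code off the tree from the root (left child = 0, right child = 1).

Codes:
  H: 11 (length 2)
  A: 100 (length 3)
  D: 00 (length 2)
  B: 101 (length 3)
  J: 01 (length 2)
Average code length: 216/95 = 2.2737 bits/symbol


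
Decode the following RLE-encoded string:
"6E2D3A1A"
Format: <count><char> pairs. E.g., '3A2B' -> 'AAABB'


Expanding each <count><char> pair:
  6E -> 'EEEEEE'
  2D -> 'DD'
  3A -> 'AAA'
  1A -> 'A'

Decoded = EEEEEEDDAAAA


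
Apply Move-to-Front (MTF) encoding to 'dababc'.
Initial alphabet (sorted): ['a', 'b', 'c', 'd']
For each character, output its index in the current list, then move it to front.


MTF encoding:
'd': index 3 in ['a', 'b', 'c', 'd'] -> ['d', 'a', 'b', 'c']
'a': index 1 in ['d', 'a', 'b', 'c'] -> ['a', 'd', 'b', 'c']
'b': index 2 in ['a', 'd', 'b', 'c'] -> ['b', 'a', 'd', 'c']
'a': index 1 in ['b', 'a', 'd', 'c'] -> ['a', 'b', 'd', 'c']
'b': index 1 in ['a', 'b', 'd', 'c'] -> ['b', 'a', 'd', 'c']
'c': index 3 in ['b', 'a', 'd', 'c'] -> ['c', 'b', 'a', 'd']


Output: [3, 1, 2, 1, 1, 3]


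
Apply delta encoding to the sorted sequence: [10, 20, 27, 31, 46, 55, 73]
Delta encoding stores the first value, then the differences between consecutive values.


First value: 10
Deltas:
  20 - 10 = 10
  27 - 20 = 7
  31 - 27 = 4
  46 - 31 = 15
  55 - 46 = 9
  73 - 55 = 18


Delta encoded: [10, 10, 7, 4, 15, 9, 18]


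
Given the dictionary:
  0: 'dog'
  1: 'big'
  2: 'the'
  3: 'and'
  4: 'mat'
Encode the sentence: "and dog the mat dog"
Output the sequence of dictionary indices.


Look up each word in the dictionary:
  'and' -> 3
  'dog' -> 0
  'the' -> 2
  'mat' -> 4
  'dog' -> 0

Encoded: [3, 0, 2, 4, 0]


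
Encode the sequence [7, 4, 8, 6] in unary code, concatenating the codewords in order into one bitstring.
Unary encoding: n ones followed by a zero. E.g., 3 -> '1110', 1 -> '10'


Encode each number as n ones followed by a terminating 0:
  7 -> 11111110 (8 bits)
  4 -> 11110 (5 bits)
  8 -> 111111110 (9 bits)
  6 -> 1111110 (7 bits)
Total length = 8 + 5 + 9 + 7 = 29 bits.

Unary([7, 4, 8, 6]) = 11111110111101111111101111110 (29 bits)


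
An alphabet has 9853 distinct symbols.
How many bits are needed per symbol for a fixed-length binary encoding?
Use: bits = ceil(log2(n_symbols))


log2(9853) = 13.2663
Bracket: 2^13 = 8192 < 9853 <= 2^14 = 16384
So ceil(log2(9853)) = 14

bits = ceil(log2(9853)) = ceil(13.2663) = 14 bits


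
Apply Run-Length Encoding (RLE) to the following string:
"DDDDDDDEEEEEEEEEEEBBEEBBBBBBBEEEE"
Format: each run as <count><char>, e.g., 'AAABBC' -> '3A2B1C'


Scanning runs left to right:
  i=0: run of 'D' x 7 -> '7D'
  i=7: run of 'E' x 11 -> '11E'
  i=18: run of 'B' x 2 -> '2B'
  i=20: run of 'E' x 2 -> '2E'
  i=22: run of 'B' x 7 -> '7B'
  i=29: run of 'E' x 4 -> '4E'

RLE = 7D11E2B2E7B4E


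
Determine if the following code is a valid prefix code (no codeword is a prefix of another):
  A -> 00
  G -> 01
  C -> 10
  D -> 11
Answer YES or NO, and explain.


Checking each pair (does one codeword prefix another?):
  A='00' vs G='01': no prefix
  A='00' vs C='10': no prefix
  A='00' vs D='11': no prefix
  G='01' vs A='00': no prefix
  G='01' vs C='10': no prefix
  G='01' vs D='11': no prefix
  C='10' vs A='00': no prefix
  C='10' vs G='01': no prefix
  C='10' vs D='11': no prefix
  D='11' vs A='00': no prefix
  D='11' vs G='01': no prefix
  D='11' vs C='10': no prefix
No violation found over all pairs.

YES -- this is a valid prefix code. No codeword is a prefix of any other codeword.


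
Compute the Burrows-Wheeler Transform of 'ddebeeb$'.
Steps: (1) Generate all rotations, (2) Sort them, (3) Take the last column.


Rotations (sorted):
  0: $ddebeeb -> last char: b
  1: b$ddebee -> last char: e
  2: beeb$dde -> last char: e
  3: ddebeeb$ -> last char: $
  4: debeeb$d -> last char: d
  5: eb$ddebe -> last char: e
  6: ebeeb$dd -> last char: d
  7: eeb$ddeb -> last char: b


BWT = bee$dedb


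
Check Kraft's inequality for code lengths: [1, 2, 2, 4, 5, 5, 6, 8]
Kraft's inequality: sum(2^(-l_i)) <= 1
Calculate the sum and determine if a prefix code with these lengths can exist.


Sum = 2^(-1) + 2^(-2) + 2^(-2) + 2^(-4) + 2^(-5) + 2^(-5) + 2^(-6) + 2^(-8)
    = 0.5 + 0.25 + 0.25 + 0.0625 + 0.03125 + 0.03125 + 0.015625 + 0.00390625
    = 293/256 = 1.14453125
Since 1.14453125 > 1, Kraft's inequality is NOT satisfied.
A prefix code with these lengths CANNOT exist.

Kraft sum = 1.14453125. Not satisfied.


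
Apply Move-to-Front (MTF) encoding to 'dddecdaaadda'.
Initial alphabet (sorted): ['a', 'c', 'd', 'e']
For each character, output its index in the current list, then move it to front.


MTF encoding:
'd': index 2 in ['a', 'c', 'd', 'e'] -> ['d', 'a', 'c', 'e']
'd': index 0 in ['d', 'a', 'c', 'e'] -> ['d', 'a', 'c', 'e']
'd': index 0 in ['d', 'a', 'c', 'e'] -> ['d', 'a', 'c', 'e']
'e': index 3 in ['d', 'a', 'c', 'e'] -> ['e', 'd', 'a', 'c']
'c': index 3 in ['e', 'd', 'a', 'c'] -> ['c', 'e', 'd', 'a']
'd': index 2 in ['c', 'e', 'd', 'a'] -> ['d', 'c', 'e', 'a']
'a': index 3 in ['d', 'c', 'e', 'a'] -> ['a', 'd', 'c', 'e']
'a': index 0 in ['a', 'd', 'c', 'e'] -> ['a', 'd', 'c', 'e']
'a': index 0 in ['a', 'd', 'c', 'e'] -> ['a', 'd', 'c', 'e']
'd': index 1 in ['a', 'd', 'c', 'e'] -> ['d', 'a', 'c', 'e']
'd': index 0 in ['d', 'a', 'c', 'e'] -> ['d', 'a', 'c', 'e']
'a': index 1 in ['d', 'a', 'c', 'e'] -> ['a', 'd', 'c', 'e']


Output: [2, 0, 0, 3, 3, 2, 3, 0, 0, 1, 0, 1]


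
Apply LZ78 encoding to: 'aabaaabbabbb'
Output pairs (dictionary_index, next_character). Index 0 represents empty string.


LZ78 encoding steps:
Dictionary: {0: ''}
Step 1: w='' (idx 0), next='a' -> output (0, 'a'), add 'a' as idx 1
Step 2: w='a' (idx 1), next='b' -> output (1, 'b'), add 'ab' as idx 2
Step 3: w='a' (idx 1), next='a' -> output (1, 'a'), add 'aa' as idx 3
Step 4: w='ab' (idx 2), next='b' -> output (2, 'b'), add 'abb' as idx 4
Step 5: w='abb' (idx 4), next='b' -> output (4, 'b'), add 'abbb' as idx 5


Encoded: [(0, 'a'), (1, 'b'), (1, 'a'), (2, 'b'), (4, 'b')]


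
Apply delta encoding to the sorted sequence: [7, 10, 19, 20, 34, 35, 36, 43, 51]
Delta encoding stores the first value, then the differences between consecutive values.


First value: 7
Deltas:
  10 - 7 = 3
  19 - 10 = 9
  20 - 19 = 1
  34 - 20 = 14
  35 - 34 = 1
  36 - 35 = 1
  43 - 36 = 7
  51 - 43 = 8


Delta encoded: [7, 3, 9, 1, 14, 1, 1, 7, 8]


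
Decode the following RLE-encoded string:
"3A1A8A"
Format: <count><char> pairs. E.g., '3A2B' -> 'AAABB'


Expanding each <count><char> pair:
  3A -> 'AAA'
  1A -> 'A'
  8A -> 'AAAAAAAA'

Decoded = AAAAAAAAAAAA


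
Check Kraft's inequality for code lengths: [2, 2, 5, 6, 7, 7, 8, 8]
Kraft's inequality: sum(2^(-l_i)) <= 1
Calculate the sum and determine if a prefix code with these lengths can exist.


Sum = 2^(-2) + 2^(-2) + 2^(-5) + 2^(-6) + 2^(-7) + 2^(-7) + 2^(-8) + 2^(-8)
    = 0.25 + 0.25 + 0.03125 + 0.015625 + 0.0078125 + 0.0078125 + 0.00390625 + 0.00390625
    = 146/256 = 0.5703125
Since 0.5703125 <= 1, Kraft's inequality IS satisfied.
A prefix code with these lengths CAN exist.

Kraft sum = 0.5703125. Satisfied.


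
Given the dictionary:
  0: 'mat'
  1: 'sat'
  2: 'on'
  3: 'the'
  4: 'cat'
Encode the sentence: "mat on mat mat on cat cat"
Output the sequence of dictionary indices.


Look up each word in the dictionary:
  'mat' -> 0
  'on' -> 2
  'mat' -> 0
  'mat' -> 0
  'on' -> 2
  'cat' -> 4
  'cat' -> 4

Encoded: [0, 2, 0, 0, 2, 4, 4]


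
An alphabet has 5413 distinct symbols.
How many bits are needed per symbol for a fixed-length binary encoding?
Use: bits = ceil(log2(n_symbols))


log2(5413) = 12.4022
Bracket: 2^12 = 4096 < 5413 <= 2^13 = 8192
So ceil(log2(5413)) = 13

bits = ceil(log2(5413)) = ceil(12.4022) = 13 bits


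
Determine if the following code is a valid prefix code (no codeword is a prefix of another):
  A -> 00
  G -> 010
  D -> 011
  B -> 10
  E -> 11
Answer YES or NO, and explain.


Checking each pair (does one codeword prefix another?):
  A='00' vs G='010': no prefix
  A='00' vs D='011': no prefix
  A='00' vs B='10': no prefix
  A='00' vs E='11': no prefix
  G='010' vs A='00': no prefix
  G='010' vs D='011': no prefix
  G='010' vs B='10': no prefix
  G='010' vs E='11': no prefix
  D='011' vs A='00': no prefix
  D='011' vs G='010': no prefix
  D='011' vs B='10': no prefix
  D='011' vs E='11': no prefix
  B='10' vs A='00': no prefix
  B='10' vs G='010': no prefix
  B='10' vs D='011': no prefix
  B='10' vs E='11': no prefix
  E='11' vs A='00': no prefix
  E='11' vs G='010': no prefix
  E='11' vs D='011': no prefix
  E='11' vs B='10': no prefix
No violation found over all pairs.

YES -- this is a valid prefix code. No codeword is a prefix of any other codeword.


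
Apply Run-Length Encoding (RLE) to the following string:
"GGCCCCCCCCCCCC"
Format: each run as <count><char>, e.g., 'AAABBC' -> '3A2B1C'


Scanning runs left to right:
  i=0: run of 'G' x 2 -> '2G'
  i=2: run of 'C' x 12 -> '12C'

RLE = 2G12C


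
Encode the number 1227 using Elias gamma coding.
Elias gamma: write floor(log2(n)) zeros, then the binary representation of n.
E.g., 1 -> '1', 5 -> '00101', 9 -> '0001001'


num_bits = floor(log2(1227)) + 1 = 11
leading_zeros = num_bits - 1 = 10
binary(1227) = 10011001011

Elias gamma(1227) = '0000000000' + '10011001011' = 000000000010011001011 (21 bits)


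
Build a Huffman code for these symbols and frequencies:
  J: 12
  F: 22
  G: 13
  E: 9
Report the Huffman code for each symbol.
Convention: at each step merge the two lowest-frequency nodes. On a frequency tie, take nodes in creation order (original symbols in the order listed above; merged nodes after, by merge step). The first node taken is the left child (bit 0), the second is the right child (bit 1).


Huffman tree construction:
Step 1: Merge E(9) + J(12) = 21
Step 2: Merge G(13) + (E+J)(21) = 34
Step 3: Merge F(22) + (G+(E+J))(34) = 56
Read each symbol's code off the tree from the root (left child = 0, right child = 1).

Codes:
  J: 111 (length 3)
  F: 0 (length 1)
  G: 10 (length 2)
  E: 110 (length 3)
Average code length: 111/56 = 1.9821 bits/symbol


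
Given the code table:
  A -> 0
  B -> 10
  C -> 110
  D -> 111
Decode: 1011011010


Decoding:
10 -> B
110 -> C
110 -> C
10 -> B


Result: BCCB
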